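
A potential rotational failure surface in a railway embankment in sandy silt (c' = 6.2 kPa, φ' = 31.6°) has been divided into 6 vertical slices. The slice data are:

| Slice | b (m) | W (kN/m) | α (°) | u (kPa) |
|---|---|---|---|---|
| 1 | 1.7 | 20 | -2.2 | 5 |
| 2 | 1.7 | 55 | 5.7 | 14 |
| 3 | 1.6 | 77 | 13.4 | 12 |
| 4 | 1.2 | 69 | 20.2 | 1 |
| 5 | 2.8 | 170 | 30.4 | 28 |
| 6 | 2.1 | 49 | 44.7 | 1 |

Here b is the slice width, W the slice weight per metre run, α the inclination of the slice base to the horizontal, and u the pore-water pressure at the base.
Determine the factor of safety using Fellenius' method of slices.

Ordinary method of slices: FS = Σ[c'·Δl_i + (W_i cosα_i − u_i·Δl_i)·tanφ'] / Σ W_i sinα_i, with Δl_i = b_i / cosα_i.
Slice 1: Δl = 1.7/cos(-2.2°) = 1.701 m; N'_1 = 20·cos(-2.2°) − 5·1.701 = 11.5; c'Δl = 10.55; W sinα = -0.8
Slice 2: Δl = 1.7/cos5.7° = 1.708 m; N'_2 = 55·cos5.7° − 14·1.708 = 30.8; c'Δl = 10.59; W sinα = 5.5
Slice 3: Δl = 1.6/cos13.4° = 1.645 m; N'_3 = 77·cos13.4° − 12·1.645 = 55.2; c'Δl = 10.20; W sinα = 17.8
Slice 4: Δl = 1.2/cos20.2° = 1.279 m; N'_4 = 69·cos20.2° − 1·1.279 = 63.5; c'Δl = 7.93; W sinα = 23.8
Slice 5: Δl = 2.8/cos30.4° = 3.246 m; N'_5 = 170·cos30.4° − 28·3.246 = 55.7; c'Δl = 20.13; W sinα = 86.0
Slice 6: Δl = 2.1/cos44.7° = 2.954 m; N'_6 = 49·cos44.7° − 1·2.954 = 31.9; c'Δl = 18.32; W sinα = 34.5
Σc'Δl = 77.7 kN/m; ΣN' = 248.5 kN/m; ΣW sinα = 166.9 kN/m
Resisting = 77.7 + 248.5·tan31.6° = 77.7 + 152.9 = 230.6 kN/m
FS = 230.6 / 166.9 = 1.382

FS = 1.38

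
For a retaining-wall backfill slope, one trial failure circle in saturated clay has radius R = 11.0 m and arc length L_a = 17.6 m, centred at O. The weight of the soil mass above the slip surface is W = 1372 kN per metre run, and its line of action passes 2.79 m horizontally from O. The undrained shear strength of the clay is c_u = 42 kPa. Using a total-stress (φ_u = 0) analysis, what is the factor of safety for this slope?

FS = 2.12

Taking moments about the centre O, the resisting moment is provided by the undrained shear strength acting along the arc:
M_R = c_u·L_a·R = 42·17.60·11.0 = 8131.2 kN·m/m
M_D = W·d = 1372·2.79 = 3827.9 kN·m/m
FS = M_R / M_D = 8131.2 / 3827.9 = 2.124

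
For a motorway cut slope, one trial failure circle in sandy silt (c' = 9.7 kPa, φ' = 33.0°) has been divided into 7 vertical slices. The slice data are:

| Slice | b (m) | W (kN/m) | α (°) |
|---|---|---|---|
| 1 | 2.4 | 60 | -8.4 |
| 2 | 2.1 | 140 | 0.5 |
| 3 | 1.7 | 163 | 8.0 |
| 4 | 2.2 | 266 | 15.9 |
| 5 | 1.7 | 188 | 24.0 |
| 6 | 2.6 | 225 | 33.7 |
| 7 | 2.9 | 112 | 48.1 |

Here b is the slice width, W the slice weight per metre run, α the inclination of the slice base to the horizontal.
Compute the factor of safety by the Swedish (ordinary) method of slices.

Ordinary method of slices: FS = Σ[c'·Δl_i + (W_i cosα_i)·tanφ'] / Σ W_i sinα_i, with Δl_i = b_i / cosα_i.
Slice 1: Δl = 2.4/cos(-8.4°) = 2.426 m; N'_1 = 60·cos(-8.4°) = 59.4; c'Δl = 23.53; W sinα = -8.8
Slice 2: Δl = 2.1/cos0.5° = 2.100 m; N'_2 = 140·cos0.5° = 140.0; c'Δl = 20.37; W sinα = 1.2
Slice 3: Δl = 1.7/cos8.0° = 1.717 m; N'_3 = 163·cos8.0° = 161.4; c'Δl = 16.65; W sinα = 22.7
Slice 4: Δl = 2.2/cos15.9° = 2.288 m; N'_4 = 266·cos15.9° = 255.8; c'Δl = 22.19; W sinα = 72.9
Slice 5: Δl = 1.7/cos24.0° = 1.861 m; N'_5 = 188·cos24.0° = 171.7; c'Δl = 18.05; W sinα = 76.5
Slice 6: Δl = 2.6/cos33.7° = 3.125 m; N'_6 = 225·cos33.7° = 187.2; c'Δl = 30.31; W sinα = 124.8
Slice 7: Δl = 2.9/cos48.1° = 4.342 m; N'_7 = 112·cos48.1° = 74.8; c'Δl = 42.12; W sinα = 83.4
Σc'Δl = 173.2 kN/m; ΣN' = 1050.3 kN/m; ΣW sinα = 372.7 kN/m
Resisting = 173.2 + 1050.3·tan33.0° = 173.2 + 682.1 = 855.3 kN/m
FS = 855.3 / 372.7 = 2.295

FS = 2.30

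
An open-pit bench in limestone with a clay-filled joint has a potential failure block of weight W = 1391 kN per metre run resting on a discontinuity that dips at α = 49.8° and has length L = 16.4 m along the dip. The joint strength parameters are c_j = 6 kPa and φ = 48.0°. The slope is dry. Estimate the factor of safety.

Resolving the block weight along and normal to the plane and applying the Mohr–Coulomb strength on the joint:
N' = W cosα = 1391·cos49.8° = 897.8 kN/m
Driving force T = W sinα = 1391·sin49.8° = 1062.4 kN/m
Resisting force R = c_j·L + N'·tanφ = 6·16.4 + 897.8·tan48.0° = 98.4 + 997.1 = 1095.5 kN/m
FS = R / T = 1095.5 / 1062.4 = 1.031

FS = 1.03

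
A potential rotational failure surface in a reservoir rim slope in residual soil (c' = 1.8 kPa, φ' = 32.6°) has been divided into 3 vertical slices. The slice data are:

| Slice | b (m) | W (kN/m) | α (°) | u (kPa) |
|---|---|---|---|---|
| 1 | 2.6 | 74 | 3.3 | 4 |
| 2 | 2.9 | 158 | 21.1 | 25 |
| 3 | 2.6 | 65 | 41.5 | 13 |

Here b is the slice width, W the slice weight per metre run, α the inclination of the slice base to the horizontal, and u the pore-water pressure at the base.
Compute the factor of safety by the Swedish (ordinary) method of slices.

FS = 1.00

Ordinary method of slices: FS = Σ[c'·Δl_i + (W_i cosα_i − u_i·Δl_i)·tanφ'] / Σ W_i sinα_i, with Δl_i = b_i / cosα_i.
Slice 1: Δl = 2.6/cos3.3° = 2.604 m; N'_1 = 74·cos3.3° − 4·2.604 = 63.5; c'Δl = 4.69; W sinα = 4.3
Slice 2: Δl = 2.9/cos21.1° = 3.108 m; N'_2 = 158·cos21.1° − 25·3.108 = 69.7; c'Δl = 5.60; W sinα = 56.9
Slice 3: Δl = 2.6/cos41.5° = 3.472 m; N'_3 = 65·cos41.5° − 13·3.472 = 3.6; c'Δl = 6.25; W sinα = 43.1
Σc'Δl = 16.5 kN/m; ΣN' = 136.7 kN/m; ΣW sinα = 104.2 kN/m
Resisting = 16.5 + 136.7·tan32.6° = 16.5 + 87.4 = 104.0 kN/m
FS = 104.0 / 104.2 = 0.998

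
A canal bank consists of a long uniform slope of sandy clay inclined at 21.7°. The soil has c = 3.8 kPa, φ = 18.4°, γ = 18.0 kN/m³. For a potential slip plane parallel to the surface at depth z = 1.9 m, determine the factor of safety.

For an infinite slope with a slip plane parallel to the surface (no pore pressure): FS = [c + γz cos²β tanφ] / [γz sinβ cosβ].
γz = 18.0·1.9 = 34.20 kN/m²
Numerator = 3.8 + 34.20·cos²21.7°·tan18.4° = 3.8 + 34.20·0.8633·0.3327 = 13.621 kPa
Denominator = 34.20·sin21.7°·cos21.7° = 34.20·0.3697·0.9291 = 11.749 kPa
FS = 13.621 / 11.749 = 1.159

FS = 1.16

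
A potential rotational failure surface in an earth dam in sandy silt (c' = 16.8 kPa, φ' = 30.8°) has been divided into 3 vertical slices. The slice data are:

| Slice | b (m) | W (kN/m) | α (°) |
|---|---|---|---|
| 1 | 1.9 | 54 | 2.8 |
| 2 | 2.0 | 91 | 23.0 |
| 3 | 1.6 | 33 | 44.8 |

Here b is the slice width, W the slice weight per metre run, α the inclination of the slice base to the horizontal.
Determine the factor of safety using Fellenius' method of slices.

Ordinary method of slices: FS = Σ[c'·Δl_i + (W_i cosα_i)·tanφ'] / Σ W_i sinα_i, with Δl_i = b_i / cosα_i.
Slice 1: Δl = 1.9/cos2.8° = 1.902 m; N'_1 = 54·cos2.8° = 53.9; c'Δl = 31.96; W sinα = 2.6
Slice 2: Δl = 2.0/cos23.0° = 2.173 m; N'_2 = 91·cos23.0° = 83.8; c'Δl = 36.50; W sinα = 35.6
Slice 3: Δl = 1.6/cos44.8° = 2.255 m; N'_3 = 33·cos44.8° = 23.4; c'Δl = 37.88; W sinα = 23.3
Σc'Δl = 106.3 kN/m; ΣN' = 161.1 kN/m; ΣW sinα = 61.4 kN/m
Resisting = 106.3 + 161.1·tan30.8° = 106.3 + 96.0 = 202.4 kN/m
FS = 202.4 / 61.4 = 3.294

FS = 3.29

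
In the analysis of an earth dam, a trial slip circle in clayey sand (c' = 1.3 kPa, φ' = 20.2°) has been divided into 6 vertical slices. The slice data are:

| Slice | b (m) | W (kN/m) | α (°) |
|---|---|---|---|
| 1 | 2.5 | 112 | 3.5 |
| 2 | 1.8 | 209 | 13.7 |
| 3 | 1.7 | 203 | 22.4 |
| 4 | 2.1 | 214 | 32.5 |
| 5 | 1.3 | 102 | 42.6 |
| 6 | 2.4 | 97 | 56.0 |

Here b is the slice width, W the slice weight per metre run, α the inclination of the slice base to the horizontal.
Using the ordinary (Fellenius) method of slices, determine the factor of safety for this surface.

Ordinary method of slices: FS = Σ[c'·Δl_i + (W_i cosα_i)·tanφ'] / Σ W_i sinα_i, with Δl_i = b_i / cosα_i.
Slice 1: Δl = 2.5/cos3.5° = 2.505 m; N'_1 = 112·cos3.5° = 111.8; c'Δl = 3.26; W sinα = 6.8
Slice 2: Δl = 1.8/cos13.7° = 1.853 m; N'_2 = 209·cos13.7° = 203.1; c'Δl = 2.41; W sinα = 49.5
Slice 3: Δl = 1.7/cos22.4° = 1.839 m; N'_3 = 203·cos22.4° = 187.7; c'Δl = 2.39; W sinα = 77.4
Slice 4: Δl = 2.1/cos32.5° = 2.490 m; N'_4 = 214·cos32.5° = 180.5; c'Δl = 3.24; W sinα = 115.0
Slice 5: Δl = 1.3/cos42.6° = 1.766 m; N'_5 = 102·cos42.6° = 75.1; c'Δl = 2.30; W sinα = 69.0
Slice 6: Δl = 2.4/cos56.0° = 4.292 m; N'_6 = 97·cos56.0° = 54.2; c'Δl = 5.58; W sinα = 80.4
Σc'Δl = 19.2 kN/m; ΣN' = 812.3 kN/m; ΣW sinα = 398.1 kN/m
Resisting = 19.2 + 812.3·tan20.2° = 19.2 + 298.9 = 318.0 kN/m
FS = 318.0 / 398.1 = 0.799

FS = 0.80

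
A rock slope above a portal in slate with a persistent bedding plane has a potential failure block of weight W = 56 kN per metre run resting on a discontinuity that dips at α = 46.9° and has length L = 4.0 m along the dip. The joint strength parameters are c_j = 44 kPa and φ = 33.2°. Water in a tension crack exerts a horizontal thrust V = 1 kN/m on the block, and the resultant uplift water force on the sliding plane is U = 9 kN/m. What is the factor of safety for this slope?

Resolving the block weight along and normal to the plane and applying the Mohr–Coulomb strength on the joint:
N' = W cosα − U − V sinα = 56·cos46.9° − 9 − 1·sin46.9° = 28.5 kN/m
Driving force T = W sinα + V cosα = 56·sin46.9° + 1·cos46.9° = 41.6 kN/m
Resisting force R = c_j·L + N'·tanφ = 44·4.0 + 28.5·tan33.2° = 176.0 + 18.7 = 194.7 kN/m
FS = R / T = 194.7 / 41.6 = 4.683

FS = 4.68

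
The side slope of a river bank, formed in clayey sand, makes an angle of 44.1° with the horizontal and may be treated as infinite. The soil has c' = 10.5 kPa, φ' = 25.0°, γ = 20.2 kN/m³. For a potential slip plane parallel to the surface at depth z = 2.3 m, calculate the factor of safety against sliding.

FS = 0.93

For an infinite slope with a slip plane parallel to the surface (no pore pressure): FS = [c' + γz cos²β tanφ'] / [γz sinβ cosβ].
γz = 20.2·2.3 = 46.46 kN/m²
Numerator = 10.5 + 46.46·cos²44.1°·tan25.0° = 10.5 + 46.46·0.5157·0.4663 = 21.673 kPa
Denominator = 46.46·sin44.1°·cos44.1° = 46.46·0.6959·0.7181 = 23.219 kPa
FS = 21.673 / 23.219 = 0.933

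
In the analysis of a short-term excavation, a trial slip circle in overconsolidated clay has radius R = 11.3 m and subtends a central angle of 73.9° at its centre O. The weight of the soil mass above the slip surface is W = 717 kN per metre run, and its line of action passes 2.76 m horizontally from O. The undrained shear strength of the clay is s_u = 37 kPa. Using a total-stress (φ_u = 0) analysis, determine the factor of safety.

FS = 3.08

Taking moments about the centre O, the resisting moment is provided by the undrained shear strength acting along the arc:
Arc length L_a = R·θ = 11.3·(73.9°·π/180) = 11.3·1.2898 = 14.57 m
M_R = s_u·L_a·R = 37·14.57·11.3 = 6093.7 kN·m/m
M_D = W·d = 717·2.76 = 1978.9 kN·m/m
FS = M_R / M_D = 6093.7 / 1978.9 = 3.079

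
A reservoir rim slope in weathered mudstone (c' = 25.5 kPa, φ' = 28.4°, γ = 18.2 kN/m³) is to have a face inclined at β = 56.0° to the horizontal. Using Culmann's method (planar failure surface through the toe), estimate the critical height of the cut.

Culmann's analysis gives the critical failure plane at α_cr = (β + φ')/2 = (56.0 + 28.4)/2 = 42.2°, and the critical height
H_c = (4c'/γ) · sinβ cosφ' / [1 − cos(β − φ')]
    = (4·25.5/18.2) · sin56.0°·cos28.4° / [1 − cos(27.6°)]
    = 5.604 · 0.8290·0.8796 / [1 − 0.8862]
    = 5.604 · 0.7293 / 0.1138
    = 35.92 m

H_c = 35.92 m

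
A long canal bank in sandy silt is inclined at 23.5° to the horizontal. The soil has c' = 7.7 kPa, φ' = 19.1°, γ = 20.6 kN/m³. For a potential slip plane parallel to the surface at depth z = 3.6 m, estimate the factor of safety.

FS = 1.08

For an infinite slope with a slip plane parallel to the surface (no pore pressure): FS = [c' + γz cos²β tanφ'] / [γz sinβ cosβ].
γz = 20.6·3.6 = 74.16 kN/m²
Numerator = 7.7 + 74.16·cos²23.5°·tan19.1° = 7.7 + 74.16·0.8410·0.3463 = 29.297 kPa
Denominator = 74.16·sin23.5°·cos23.5° = 74.16·0.3987·0.9171 = 27.119 kPa
FS = 29.297 / 27.119 = 1.080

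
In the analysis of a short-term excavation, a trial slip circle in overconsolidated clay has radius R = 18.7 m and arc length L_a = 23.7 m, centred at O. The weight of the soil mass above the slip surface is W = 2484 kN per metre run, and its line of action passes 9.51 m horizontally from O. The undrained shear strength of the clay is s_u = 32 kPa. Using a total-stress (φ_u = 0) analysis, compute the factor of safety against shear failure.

Taking moments about the centre O, the resisting moment is provided by the undrained shear strength acting along the arc:
M_R = s_u·L_a·R = 32·23.70·18.7 = 14182.1 kN·m/m
M_D = W·d = 2484·9.51 = 23622.8 kN·m/m
FS = M_R / M_D = 14182.1 / 23622.8 = 0.600

FS = 0.60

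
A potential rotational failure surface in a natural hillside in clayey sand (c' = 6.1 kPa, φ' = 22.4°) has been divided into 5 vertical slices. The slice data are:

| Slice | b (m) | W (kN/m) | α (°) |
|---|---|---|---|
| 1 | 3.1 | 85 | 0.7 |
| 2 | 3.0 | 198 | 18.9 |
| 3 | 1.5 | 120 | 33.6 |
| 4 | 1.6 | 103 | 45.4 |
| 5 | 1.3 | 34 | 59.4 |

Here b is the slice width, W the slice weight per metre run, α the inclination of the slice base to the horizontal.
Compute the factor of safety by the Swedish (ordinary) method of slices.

FS = 1.15

Ordinary method of slices: FS = Σ[c'·Δl_i + (W_i cosα_i)·tanφ'] / Σ W_i sinα_i, with Δl_i = b_i / cosα_i.
Slice 1: Δl = 3.1/cos0.7° = 3.100 m; N'_1 = 85·cos0.7° = 85.0; c'Δl = 18.91; W sinα = 1.0
Slice 2: Δl = 3.0/cos18.9° = 3.171 m; N'_2 = 198·cos18.9° = 187.3; c'Δl = 19.34; W sinα = 64.1
Slice 3: Δl = 1.5/cos33.6° = 1.801 m; N'_3 = 120·cos33.6° = 100.0; c'Δl = 10.99; W sinα = 66.4
Slice 4: Δl = 1.6/cos45.4° = 2.279 m; N'_4 = 103·cos45.4° = 72.3; c'Δl = 13.90; W sinα = 73.3
Slice 5: Δl = 1.3/cos59.4° = 2.554 m; N'_5 = 34·cos59.4° = 17.3; c'Δl = 15.58; W sinα = 29.3
Σc'Δl = 78.7 kN/m; ΣN' = 461.9 kN/m; ΣW sinα = 234.2 kN/m
Resisting = 78.7 + 461.9·tan22.4° = 78.7 + 190.4 = 269.1 kN/m
FS = 269.1 / 234.2 = 1.149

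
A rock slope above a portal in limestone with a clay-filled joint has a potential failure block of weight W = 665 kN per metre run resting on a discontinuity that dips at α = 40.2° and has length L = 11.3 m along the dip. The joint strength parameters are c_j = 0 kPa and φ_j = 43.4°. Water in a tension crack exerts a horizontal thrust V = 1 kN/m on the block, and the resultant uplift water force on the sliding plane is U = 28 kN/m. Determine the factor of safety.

FS = 1.05

Resolving the block weight along and normal to the plane and applying the Mohr–Coulomb strength on the joint:
N' = W cosα − U − V sinα = 665·cos40.2° − 28 − 1·sin40.2° = 479.3 kN/m
Driving force T = W sinα + V cosα = 665·sin40.2° + 1·cos40.2° = 430.0 kN/m
Resisting force R = c_j·L + N'·tanφ_j = 0·11.3 + 479.3·tan43.4° = 0.0 + 453.2 = 453.2 kN/m
FS = R / T = 453.2 / 430.0 = 1.054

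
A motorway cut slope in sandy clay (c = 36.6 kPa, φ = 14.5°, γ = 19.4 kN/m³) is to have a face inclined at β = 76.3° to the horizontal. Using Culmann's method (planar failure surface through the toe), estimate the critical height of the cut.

H_c = 13.46 m

Culmann's analysis gives the critical failure plane at α_cr = (β + φ)/2 = (76.3 + 14.5)/2 = 45.4°, and the critical height
H_c = (4c/γ) · sinβ cosφ / [1 − cos(β − φ)]
    = (4·36.6/19.4) · sin76.3°·cos14.5° / [1 − cos(61.8°)]
    = 7.546 · 0.9715·0.9681 / [1 − 0.4726]
    = 7.546 · 0.9406 / 0.5274
    = 13.46 m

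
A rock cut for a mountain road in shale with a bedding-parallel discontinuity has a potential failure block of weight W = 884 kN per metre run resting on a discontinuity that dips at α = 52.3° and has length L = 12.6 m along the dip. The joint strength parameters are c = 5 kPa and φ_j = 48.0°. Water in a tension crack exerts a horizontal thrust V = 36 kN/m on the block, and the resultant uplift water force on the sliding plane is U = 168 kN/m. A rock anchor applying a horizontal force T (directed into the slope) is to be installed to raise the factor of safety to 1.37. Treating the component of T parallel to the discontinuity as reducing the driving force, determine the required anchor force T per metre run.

Resolving forces along and normal to the sliding plane, with the horizontal anchor force T adding T·sinα to the effective normal force and T·cosα acting up the plane against the driving force:
FS = [cL + (W cosα − U − V sinα + T sinα) tanφ_j] / [W sinα + V cosα − T cosα]
Without the anchor: N' = 344.1 kN/m, driving T_d = 721.5 kN/m, resisting R = 5·12.6 + 344.1·tan48.0° = 445.2 kN/m, FS = 0.62.
Setting FS = 1.37 and solving for T:
1.37·(721.5 − T cos52.3°) = 445.2 + T sin52.3°·tan48.0°
T·(sin52.3°·tan48.0° + 1.37·cos52.3°) = 1.37·721.5 − 445.2
T·(0.7912·1.1106 + 1.37·0.6115) = 988.4 − 445.2 = 543.2
T·1.7165 = 543.2
T = 316.5 kN/m

T = 316 kN/m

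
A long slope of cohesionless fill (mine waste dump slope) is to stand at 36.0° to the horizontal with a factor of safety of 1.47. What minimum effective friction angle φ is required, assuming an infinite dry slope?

FS = tanφ/tanβ ⇒ tanφ = FS · tanβ = 1.47 · tan36.0° = 1.0680
φ = arctan(1.0680) = 46.88°

φ = 46.9°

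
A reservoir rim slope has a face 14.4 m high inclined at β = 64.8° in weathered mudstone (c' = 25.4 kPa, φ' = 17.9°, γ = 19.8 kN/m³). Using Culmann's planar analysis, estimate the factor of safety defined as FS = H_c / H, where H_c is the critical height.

H_c = (4c'/γ) · sinβ cosφ' / [1 − cos(β − φ')]
    = (4·25.4/19.8) · sin64.8°·cos17.9° / [1 − cos46.9°]
    = 5.131 · 0.8610 / 0.3167 = 13.95 m
FS = H_c / H = 13.95 / 14.4 = 0.969

FS = 0.97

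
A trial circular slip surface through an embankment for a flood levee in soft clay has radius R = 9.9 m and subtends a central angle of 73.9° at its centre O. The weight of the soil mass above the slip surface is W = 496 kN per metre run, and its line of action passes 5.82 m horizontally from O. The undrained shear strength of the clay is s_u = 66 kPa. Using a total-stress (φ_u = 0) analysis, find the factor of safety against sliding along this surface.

Taking moments about the centre O, the resisting moment is provided by the undrained shear strength acting along the arc:
Arc length L_a = R·θ = 9.9·(73.9°·π/180) = 9.9·1.2898 = 12.77 m
M_R = s_u·L_a·R = 66·12.77·9.9 = 8343.3 kN·m/m
M_D = W·d = 496·5.82 = 2886.7 kN·m/m
FS = M_R / M_D = 8343.3 / 2886.7 = 2.890

FS = 2.89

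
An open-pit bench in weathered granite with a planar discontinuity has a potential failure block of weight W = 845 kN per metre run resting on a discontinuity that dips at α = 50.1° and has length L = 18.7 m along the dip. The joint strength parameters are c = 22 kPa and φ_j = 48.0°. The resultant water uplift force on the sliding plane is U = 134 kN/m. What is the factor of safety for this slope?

Resolving the block weight along and normal to the plane and applying the Mohr–Coulomb strength on the joint:
N' = W cosα − U = 845·cos50.1° − 134 = 408.0 kN/m
Driving force T = W sinα = 845·sin50.1° = 648.3 kN/m
Resisting force R = c·L + N'·tanφ_j = 22·18.7 + 408.0·tan48.0° = 411.4 + 453.2 = 864.6 kN/m
FS = R / T = 864.6 / 648.3 = 1.334

FS = 1.33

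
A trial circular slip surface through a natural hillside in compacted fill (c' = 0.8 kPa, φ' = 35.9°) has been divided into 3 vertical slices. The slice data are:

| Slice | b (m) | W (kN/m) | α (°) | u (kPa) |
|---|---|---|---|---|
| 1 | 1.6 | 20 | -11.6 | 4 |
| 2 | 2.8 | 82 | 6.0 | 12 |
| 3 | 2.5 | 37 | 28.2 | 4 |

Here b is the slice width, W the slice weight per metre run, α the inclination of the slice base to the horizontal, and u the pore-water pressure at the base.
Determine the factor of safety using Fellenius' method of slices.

Ordinary method of slices: FS = Σ[c'·Δl_i + (W_i cosα_i − u_i·Δl_i)·tanφ'] / Σ W_i sinα_i, with Δl_i = b_i / cosα_i.
Slice 1: Δl = 1.6/cos(-11.6°) = 1.633 m; N'_1 = 20·cos(-11.6°) − 4·1.633 = 13.1; c'Δl = 1.31; W sinα = -4.0
Slice 2: Δl = 2.8/cos6.0° = 2.815 m; N'_2 = 82·cos6.0° − 12·2.815 = 47.8; c'Δl = 2.25; W sinα = 8.6
Slice 3: Δl = 2.5/cos28.2° = 2.837 m; N'_3 = 37·cos28.2° − 4·2.837 = 21.3; c'Δl = 2.27; W sinα = 17.5
Σc'Δl = 5.8 kN/m; ΣN' = 82.1 kN/m; ΣW sinα = 22.0 kN/m
Resisting = 5.8 + 82.1·tan35.9° = 5.8 + 59.4 = 65.2 kN/m
FS = 65.2 / 22.0 = 2.961

FS = 2.96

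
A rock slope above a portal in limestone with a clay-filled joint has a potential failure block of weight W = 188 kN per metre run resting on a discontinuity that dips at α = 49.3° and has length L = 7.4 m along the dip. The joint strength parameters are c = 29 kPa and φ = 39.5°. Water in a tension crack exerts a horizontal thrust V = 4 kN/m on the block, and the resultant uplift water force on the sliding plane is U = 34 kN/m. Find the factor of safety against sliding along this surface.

FS = 1.96

Resolving the block weight along and normal to the plane and applying the Mohr–Coulomb strength on the joint:
N' = W cosα − U − V sinα = 188·cos49.3° − 34 − 4·sin49.3° = 85.6 kN/m
Driving force T = W sinα + V cosα = 188·sin49.3° + 4·cos49.3° = 145.1 kN/m
Resisting force R = c·L + N'·tanφ = 29·7.4 + 85.6·tan39.5° = 214.6 + 70.5 = 285.1 kN/m
FS = R / T = 285.1 / 145.1 = 1.965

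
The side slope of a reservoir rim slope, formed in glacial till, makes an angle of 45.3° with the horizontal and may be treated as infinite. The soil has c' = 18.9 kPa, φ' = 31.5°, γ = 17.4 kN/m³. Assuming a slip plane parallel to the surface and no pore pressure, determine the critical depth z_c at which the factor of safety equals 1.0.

Setting FS = 1.00 in FS = [c' + γz cos²β tanφ'] / [γz sinβ cosβ] and solving for z:
z = c' / [γ cosβ (FS·sinβ − cosβ·tanφ')]
  = 18.9 / [17.4·cos45.3°·(1.00·sin45.3° − cos45.3°·tan31.5°)]
  = 18.9 / [17.4·0.7034·(1.00·0.7108 − 0.7034·0.6128)]
  = 18.9 / 3.4240 = 5.520 m

z_c = 5.52 m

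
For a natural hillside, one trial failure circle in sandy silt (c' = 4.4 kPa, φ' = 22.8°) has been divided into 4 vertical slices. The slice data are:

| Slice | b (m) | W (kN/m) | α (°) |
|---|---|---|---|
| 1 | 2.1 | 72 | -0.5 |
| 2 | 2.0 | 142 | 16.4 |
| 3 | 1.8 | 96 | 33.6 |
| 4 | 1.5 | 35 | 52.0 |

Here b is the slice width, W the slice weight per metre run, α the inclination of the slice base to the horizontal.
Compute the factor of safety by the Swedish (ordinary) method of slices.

Ordinary method of slices: FS = Σ[c'·Δl_i + (W_i cosα_i)·tanφ'] / Σ W_i sinα_i, with Δl_i = b_i / cosα_i.
Slice 1: Δl = 2.1/cos(-0.5°) = 2.100 m; N'_1 = 72·cos(-0.5°) = 72.0; c'Δl = 9.24; W sinα = -0.6
Slice 2: Δl = 2.0/cos16.4° = 2.085 m; N'_2 = 142·cos16.4° = 136.2; c'Δl = 9.17; W sinα = 40.1
Slice 3: Δl = 1.8/cos33.6° = 2.161 m; N'_3 = 96·cos33.6° = 80.0; c'Δl = 9.51; W sinα = 53.1
Slice 4: Δl = 1.5/cos52.0° = 2.436 m; N'_4 = 35·cos52.0° = 21.5; c'Δl = 10.72; W sinα = 27.6
Σc'Δl = 38.6 kN/m; ΣN' = 309.7 kN/m; ΣW sinα = 120.2 kN/m
Resisting = 38.6 + 309.7·tan22.8° = 38.6 + 130.2 = 168.8 kN/m
FS = 168.8 / 120.2 = 1.405

FS = 1.41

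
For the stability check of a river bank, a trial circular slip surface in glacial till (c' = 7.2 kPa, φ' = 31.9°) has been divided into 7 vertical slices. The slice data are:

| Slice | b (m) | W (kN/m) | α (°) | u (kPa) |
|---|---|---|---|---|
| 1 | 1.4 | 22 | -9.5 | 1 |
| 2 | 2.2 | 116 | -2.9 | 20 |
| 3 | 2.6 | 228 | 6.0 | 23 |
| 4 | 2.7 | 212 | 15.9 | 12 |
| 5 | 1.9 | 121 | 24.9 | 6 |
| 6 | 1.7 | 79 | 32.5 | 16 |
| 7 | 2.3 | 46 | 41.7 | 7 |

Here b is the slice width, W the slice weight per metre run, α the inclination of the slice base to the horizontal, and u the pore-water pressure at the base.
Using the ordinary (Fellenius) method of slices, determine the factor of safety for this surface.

Ordinary method of slices: FS = Σ[c'·Δl_i + (W_i cosα_i − u_i·Δl_i)·tanφ'] / Σ W_i sinα_i, with Δl_i = b_i / cosα_i.
Slice 1: Δl = 1.4/cos(-9.5°) = 1.419 m; N'_1 = 22·cos(-9.5°) − 1·1.419 = 20.3; c'Δl = 10.22; W sinα = -3.6
Slice 2: Δl = 2.2/cos(-2.9°) = 2.203 m; N'_2 = 116·cos(-2.9°) − 20·2.203 = 71.8; c'Δl = 15.86; W sinα = -5.9
Slice 3: Δl = 2.6/cos6.0° = 2.614 m; N'_3 = 228·cos6.0° − 23·2.614 = 166.6; c'Δl = 18.82; W sinα = 23.8
Slice 4: Δl = 2.7/cos15.9° = 2.807 m; N'_4 = 212·cos15.9° − 12·2.807 = 170.2; c'Δl = 20.21; W sinα = 58.1
Slice 5: Δl = 1.9/cos24.9° = 2.095 m; N'_5 = 121·cos24.9° − 6·2.095 = 97.2; c'Δl = 15.08; W sinα = 50.9
Slice 6: Δl = 1.7/cos32.5° = 2.016 m; N'_6 = 79·cos32.5° − 16·2.016 = 34.4; c'Δl = 14.51; W sinα = 42.4
Slice 7: Δl = 2.3/cos41.7° = 3.080 m; N'_7 = 46·cos41.7° − 7·3.080 = 12.8; c'Δl = 22.18; W sinα = 30.6
Σc'Δl = 116.9 kN/m; ΣN' = 573.2 kN/m; ΣW sinα = 196.4 kN/m
Resisting = 116.9 + 573.2·tan31.9° = 116.9 + 356.8 = 473.7 kN/m
FS = 473.7 / 196.4 = 2.412

FS = 2.41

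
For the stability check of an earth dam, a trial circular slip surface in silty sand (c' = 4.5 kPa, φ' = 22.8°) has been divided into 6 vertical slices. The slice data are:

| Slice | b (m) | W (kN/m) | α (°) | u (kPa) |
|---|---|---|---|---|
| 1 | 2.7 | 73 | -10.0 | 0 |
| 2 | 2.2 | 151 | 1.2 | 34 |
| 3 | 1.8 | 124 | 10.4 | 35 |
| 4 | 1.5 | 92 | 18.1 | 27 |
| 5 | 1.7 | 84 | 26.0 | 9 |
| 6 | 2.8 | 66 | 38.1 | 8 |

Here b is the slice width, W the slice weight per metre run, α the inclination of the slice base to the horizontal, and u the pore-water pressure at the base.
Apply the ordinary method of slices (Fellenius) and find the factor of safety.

Ordinary method of slices: FS = Σ[c'·Δl_i + (W_i cosα_i − u_i·Δl_i)·tanφ'] / Σ W_i sinα_i, with Δl_i = b_i / cosα_i.
Slice 1: Δl = 2.7/cos(-10.0°) = 2.742 m; N'_1 = 73·cos(-10.0°) − 0·2.742 = 71.9; c'Δl = 12.34; W sinα = -12.7
Slice 2: Δl = 2.2/cos1.2° = 2.200 m; N'_2 = 151·cos1.2° − 34·2.200 = 76.2; c'Δl = 9.90; W sinα = 3.2
Slice 3: Δl = 1.8/cos10.4° = 1.830 m; N'_3 = 124·cos10.4° − 35·1.830 = 57.9; c'Δl = 8.24; W sinα = 22.4
Slice 4: Δl = 1.5/cos18.1° = 1.578 m; N'_4 = 92·cos18.1° − 27·1.578 = 44.8; c'Δl = 7.10; W sinα = 28.6
Slice 5: Δl = 1.7/cos26.0° = 1.891 m; N'_5 = 84·cos26.0° − 9·1.891 = 58.5; c'Δl = 8.51; W sinα = 36.8
Slice 6: Δl = 2.8/cos38.1° = 3.558 m; N'_6 = 66·cos38.1° − 8·3.558 = 23.5; c'Δl = 16.01; W sinα = 40.7
Σc'Δl = 62.1 kN/m; ΣN' = 332.7 kN/m; ΣW sinα = 119.0 kN/m
Resisting = 62.1 + 332.7·tan22.8° = 62.1 + 139.9 = 202.0 kN/m
FS = 202.0 / 119.0 = 1.697

FS = 1.70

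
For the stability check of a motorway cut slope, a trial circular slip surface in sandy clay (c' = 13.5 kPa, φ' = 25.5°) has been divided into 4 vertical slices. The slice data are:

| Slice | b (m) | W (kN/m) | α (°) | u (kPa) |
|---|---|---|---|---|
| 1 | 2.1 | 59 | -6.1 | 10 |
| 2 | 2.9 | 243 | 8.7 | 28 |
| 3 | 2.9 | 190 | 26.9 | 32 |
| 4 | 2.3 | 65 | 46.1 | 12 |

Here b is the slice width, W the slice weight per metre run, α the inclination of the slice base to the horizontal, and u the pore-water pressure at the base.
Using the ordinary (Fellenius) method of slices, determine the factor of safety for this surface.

Ordinary method of slices: FS = Σ[c'·Δl_i + (W_i cosα_i − u_i·Δl_i)·tanφ'] / Σ W_i sinα_i, with Δl_i = b_i / cosα_i.
Slice 1: Δl = 2.1/cos(-6.1°) = 2.112 m; N'_1 = 59·cos(-6.1°) − 10·2.112 = 37.5; c'Δl = 28.51; W sinα = -6.3
Slice 2: Δl = 2.9/cos8.7° = 2.934 m; N'_2 = 243·cos8.7° − 28·2.934 = 158.1; c'Δl = 39.61; W sinα = 36.8
Slice 3: Δl = 2.9/cos26.9° = 3.252 m; N'_3 = 190·cos26.9° − 32·3.252 = 65.4; c'Δl = 43.90; W sinα = 86.0
Slice 4: Δl = 2.3/cos46.1° = 3.317 m; N'_4 = 65·cos46.1° − 12·3.317 = 5.3; c'Δl = 44.78; W sinα = 46.8
Σc'Δl = 156.8 kN/m; ΣN' = 266.3 kN/m; ΣW sinα = 163.3 kN/m
Resisting = 156.8 + 266.3·tan25.5° = 156.8 + 127.0 = 283.8 kN/m
FS = 283.8 / 163.3 = 1.738

FS = 1.74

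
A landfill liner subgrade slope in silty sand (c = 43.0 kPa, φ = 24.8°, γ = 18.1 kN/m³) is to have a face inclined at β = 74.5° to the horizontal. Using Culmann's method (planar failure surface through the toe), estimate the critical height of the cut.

H_c = 23.53 m

Culmann's analysis gives the critical failure plane at α_cr = (β + φ)/2 = (74.5 + 24.8)/2 = 49.6°, and the critical height
H_c = (4c/γ) · sinβ cosφ / [1 − cos(β − φ)]
    = (4·43.0/18.1) · sin74.5°·cos24.8° / [1 − cos(49.7°)]
    = 9.503 · 0.9636·0.9078 / [1 − 0.6468]
    = 9.503 · 0.8748 / 0.3532
    = 23.53 m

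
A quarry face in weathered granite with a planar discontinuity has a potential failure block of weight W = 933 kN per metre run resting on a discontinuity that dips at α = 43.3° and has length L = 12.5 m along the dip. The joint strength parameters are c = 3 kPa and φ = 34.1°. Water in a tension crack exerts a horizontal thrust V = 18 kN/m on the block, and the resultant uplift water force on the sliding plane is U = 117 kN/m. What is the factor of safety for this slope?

Resolving the block weight along and normal to the plane and applying the Mohr–Coulomb strength on the joint:
N' = W cosα − U − V sinα = 933·cos43.3° − 117 − 18·sin43.3° = 549.7 kN/m
Driving force T = W sinα + V cosα = 933·sin43.3° + 18·cos43.3° = 653.0 kN/m
Resisting force R = c·L + N'·tanφ = 3·12.5 + 549.7·tan34.1° = 37.5 + 372.2 = 409.7 kN/m
FS = R / T = 409.7 / 653.0 = 0.627

FS = 0.63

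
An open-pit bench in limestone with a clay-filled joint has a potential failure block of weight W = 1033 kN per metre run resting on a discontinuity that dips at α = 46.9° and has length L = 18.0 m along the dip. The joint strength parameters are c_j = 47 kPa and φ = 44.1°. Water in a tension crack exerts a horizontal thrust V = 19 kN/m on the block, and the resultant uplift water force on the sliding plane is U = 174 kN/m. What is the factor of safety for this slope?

Resolving the block weight along and normal to the plane and applying the Mohr–Coulomb strength on the joint:
N' = W cosα − U − V sinα = 1033·cos46.9° − 174 − 19·sin46.9° = 517.9 kN/m
Driving force T = W sinα + V cosα = 1033·sin46.9° + 19·cos46.9° = 767.2 kN/m
Resisting force R = c_j·L + N'·tanφ = 47·18.0 + 517.9·tan44.1° = 846.0 + 501.9 = 1347.9 kN/m
FS = R / T = 1347.9 / 767.2 = 1.757

FS = 1.76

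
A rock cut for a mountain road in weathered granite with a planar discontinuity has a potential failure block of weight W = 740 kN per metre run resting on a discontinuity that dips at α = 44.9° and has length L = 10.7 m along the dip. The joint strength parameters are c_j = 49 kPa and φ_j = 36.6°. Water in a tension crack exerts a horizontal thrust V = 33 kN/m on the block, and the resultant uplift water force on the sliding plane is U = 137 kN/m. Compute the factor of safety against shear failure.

Resolving the block weight along and normal to the plane and applying the Mohr–Coulomb strength on the joint:
N' = W cosα − U − V sinα = 740·cos44.9° − 137 − 33·sin44.9° = 363.9 kN/m
Driving force T = W sinα + V cosα = 740·sin44.9° + 33·cos44.9° = 545.7 kN/m
Resisting force R = c_j·L + N'·tanφ_j = 49·10.7 + 363.9·tan36.6° = 524.3 + 270.2 = 794.5 kN/m
FS = R / T = 794.5 / 545.7 = 1.456

FS = 1.46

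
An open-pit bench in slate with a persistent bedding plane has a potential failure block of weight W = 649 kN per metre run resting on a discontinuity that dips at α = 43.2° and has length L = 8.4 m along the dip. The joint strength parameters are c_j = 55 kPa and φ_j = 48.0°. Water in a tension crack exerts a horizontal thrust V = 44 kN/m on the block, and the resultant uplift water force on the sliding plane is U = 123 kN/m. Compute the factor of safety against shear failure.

FS = 1.72

Resolving the block weight along and normal to the plane and applying the Mohr–Coulomb strength on the joint:
N' = W cosα − U − V sinα = 649·cos43.2° − 123 − 44·sin43.2° = 320.0 kN/m
Driving force T = W sinα + V cosα = 649·sin43.2° + 44·cos43.2° = 476.3 kN/m
Resisting force R = c_j·L + N'·tanφ_j = 55·8.4 + 320.0·tan48.0° = 462.0 + 355.4 = 817.4 kN/m
FS = R / T = 817.4 / 476.3 = 1.716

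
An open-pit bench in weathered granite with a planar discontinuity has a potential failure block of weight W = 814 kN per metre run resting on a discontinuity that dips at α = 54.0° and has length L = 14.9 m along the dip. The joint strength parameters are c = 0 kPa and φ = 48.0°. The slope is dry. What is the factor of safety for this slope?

FS = 0.81

Resolving the block weight along and normal to the plane and applying the Mohr–Coulomb strength on the joint:
N' = W cosα = 814·cos54.0° = 478.5 kN/m
Driving force T = W sinα = 814·sin54.0° = 658.5 kN/m
Resisting force R = c·L + N'·tanφ = 0·14.9 + 478.5·tan48.0° = 0.0 + 531.4 = 531.4 kN/m
FS = R / T = 531.4 / 658.5 = 0.807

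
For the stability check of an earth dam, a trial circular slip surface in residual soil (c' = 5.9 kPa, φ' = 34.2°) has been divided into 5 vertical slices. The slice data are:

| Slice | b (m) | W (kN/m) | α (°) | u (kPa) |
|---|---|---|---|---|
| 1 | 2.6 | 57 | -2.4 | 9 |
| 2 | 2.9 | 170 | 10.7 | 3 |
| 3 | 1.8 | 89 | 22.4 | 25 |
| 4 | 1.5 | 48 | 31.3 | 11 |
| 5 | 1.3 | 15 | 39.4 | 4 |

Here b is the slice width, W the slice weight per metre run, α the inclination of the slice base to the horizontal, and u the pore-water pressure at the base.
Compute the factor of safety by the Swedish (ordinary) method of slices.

FS = 2.42

Ordinary method of slices: FS = Σ[c'·Δl_i + (W_i cosα_i − u_i·Δl_i)·tanφ'] / Σ W_i sinα_i, with Δl_i = b_i / cosα_i.
Slice 1: Δl = 2.6/cos(-2.4°) = 2.602 m; N'_1 = 57·cos(-2.4°) − 9·2.602 = 33.5; c'Δl = 15.35; W sinα = -2.4
Slice 2: Δl = 2.9/cos10.7° = 2.951 m; N'_2 = 170·cos10.7° − 3·2.951 = 158.2; c'Δl = 17.41; W sinα = 31.6
Slice 3: Δl = 1.8/cos22.4° = 1.947 m; N'_3 = 89·cos22.4° − 25·1.947 = 33.6; c'Δl = 11.49; W sinα = 33.9
Slice 4: Δl = 1.5/cos31.3° = 1.755 m; N'_4 = 48·cos31.3° − 11·1.755 = 21.7; c'Δl = 10.36; W sinα = 24.9
Slice 5: Δl = 1.3/cos39.4° = 1.682 m; N'_5 = 15·cos39.4° − 4·1.682 = 4.9; c'Δl = 9.93; W sinα = 9.5
Σc'Δl = 64.5 kN/m; ΣN' = 251.9 kN/m; ΣW sinα = 97.5 kN/m
Resisting = 64.5 + 251.9·tan34.2° = 64.5 + 171.2 = 235.7 kN/m
FS = 235.7 / 97.5 = 2.416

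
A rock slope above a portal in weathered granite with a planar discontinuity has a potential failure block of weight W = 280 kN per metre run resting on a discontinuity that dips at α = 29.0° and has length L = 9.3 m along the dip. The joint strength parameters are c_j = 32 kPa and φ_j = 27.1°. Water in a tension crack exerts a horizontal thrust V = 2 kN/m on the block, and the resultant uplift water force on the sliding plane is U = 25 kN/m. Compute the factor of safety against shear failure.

FS = 2.98

Resolving the block weight along and normal to the plane and applying the Mohr–Coulomb strength on the joint:
N' = W cosα − U − V sinα = 280·cos29.0° − 25 − 2·sin29.0° = 218.9 kN/m
Driving force T = W sinα + V cosα = 280·sin29.0° + 2·cos29.0° = 137.5 kN/m
Resisting force R = c_j·L + N'·tanφ_j = 32·9.3 + 218.9·tan27.1° = 297.6 + 112.0 = 409.6 kN/m
FS = R / T = 409.6 / 137.5 = 2.979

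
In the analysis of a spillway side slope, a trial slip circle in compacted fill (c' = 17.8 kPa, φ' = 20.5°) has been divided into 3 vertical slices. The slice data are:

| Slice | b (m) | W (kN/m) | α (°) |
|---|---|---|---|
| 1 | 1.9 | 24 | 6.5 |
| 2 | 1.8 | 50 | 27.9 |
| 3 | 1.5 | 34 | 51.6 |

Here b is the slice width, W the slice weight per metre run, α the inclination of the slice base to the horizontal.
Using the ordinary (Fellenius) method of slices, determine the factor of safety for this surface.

Ordinary method of slices: FS = Σ[c'·Δl_i + (W_i cosα_i)·tanφ'] / Σ W_i sinα_i, with Δl_i = b_i / cosα_i.
Slice 1: Δl = 1.9/cos6.5° = 1.912 m; N'_1 = 24·cos6.5° = 23.8; c'Δl = 34.04; W sinα = 2.7
Slice 2: Δl = 1.8/cos27.9° = 2.037 m; N'_2 = 50·cos27.9° = 44.2; c'Δl = 36.25; W sinα = 23.4
Slice 3: Δl = 1.5/cos51.6° = 2.415 m; N'_3 = 34·cos51.6° = 21.1; c'Δl = 42.98; W sinα = 26.6
Σc'Δl = 113.3 kN/m; ΣN' = 89.2 kN/m; ΣW sinα = 52.8 kN/m
Resisting = 113.3 + 89.2·tan20.5° = 113.3 + 33.3 = 146.6 kN/m
FS = 146.6 / 52.8 = 2.779

FS = 2.78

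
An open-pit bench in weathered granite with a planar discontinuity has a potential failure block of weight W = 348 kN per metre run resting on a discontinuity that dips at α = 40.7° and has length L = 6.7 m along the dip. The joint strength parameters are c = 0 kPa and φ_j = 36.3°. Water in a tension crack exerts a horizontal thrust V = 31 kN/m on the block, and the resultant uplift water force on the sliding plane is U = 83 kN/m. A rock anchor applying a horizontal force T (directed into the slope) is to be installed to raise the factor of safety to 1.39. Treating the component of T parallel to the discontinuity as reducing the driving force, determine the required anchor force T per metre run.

T = 150 kN/m

Resolving forces along and normal to the sliding plane, with the horizontal anchor force T adding T·sinα to the effective normal force and T·cosα acting up the plane against the driving force:
FS = [cL + (W cosα − U − V sinα + T sinα) tanφ_j] / [W sinα + V cosα − T cosα]
Without the anchor: N' = 160.6 kN/m, driving T_d = 250.4 kN/m, resisting R = 0·6.7 + 160.6·tan36.3° = 118.0 kN/m, FS = 0.47.
Setting FS = 1.39 and solving for T:
1.39·(250.4 − T cos40.7°) = 118.0 + T sin40.7°·tan36.3°
T·(sin40.7°·tan36.3° + 1.39·cos40.7°) = 1.39·250.4 − 118.0
T·(0.6521·0.7346 + 1.39·0.7581) = 348.1 − 118.0 = 230.1
T·1.5328 = 230.1
T = 150.1 kN/m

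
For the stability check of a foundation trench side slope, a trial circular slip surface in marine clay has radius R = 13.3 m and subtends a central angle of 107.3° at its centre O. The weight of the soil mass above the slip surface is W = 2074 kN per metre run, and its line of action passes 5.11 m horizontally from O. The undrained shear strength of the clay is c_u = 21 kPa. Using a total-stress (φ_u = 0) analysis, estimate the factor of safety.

FS = 0.66

Taking moments about the centre O, the resisting moment is provided by the undrained shear strength acting along the arc:
Arc length L_a = R·θ = 13.3·(107.3°·π/180) = 13.3·1.8727 = 24.91 m
M_R = c_u·L_a·R = 21·24.91·13.3 = 6956.6 kN·m/m
M_D = W·d = 2074·5.11 = 10598.1 kN·m/m
FS = M_R / M_D = 6956.6 / 10598.1 = 0.656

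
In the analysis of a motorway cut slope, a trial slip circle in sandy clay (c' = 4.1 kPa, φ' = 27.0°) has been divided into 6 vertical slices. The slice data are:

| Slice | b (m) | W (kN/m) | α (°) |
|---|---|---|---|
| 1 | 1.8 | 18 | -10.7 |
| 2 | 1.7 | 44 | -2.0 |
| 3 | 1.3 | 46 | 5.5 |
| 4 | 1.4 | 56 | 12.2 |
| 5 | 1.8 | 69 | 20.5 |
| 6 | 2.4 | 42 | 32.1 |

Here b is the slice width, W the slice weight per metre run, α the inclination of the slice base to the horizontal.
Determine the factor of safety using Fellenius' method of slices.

Ordinary method of slices: FS = Σ[c'·Δl_i + (W_i cosα_i)·tanφ'] / Σ W_i sinα_i, with Δl_i = b_i / cosα_i.
Slice 1: Δl = 1.8/cos(-10.7°) = 1.832 m; N'_1 = 18·cos(-10.7°) = 17.7; c'Δl = 7.51; W sinα = -3.3
Slice 2: Δl = 1.7/cos(-2.0°) = 1.701 m; N'_2 = 44·cos(-2.0°) = 44.0; c'Δl = 6.97; W sinα = -1.5
Slice 3: Δl = 1.3/cos5.5° = 1.306 m; N'_3 = 46·cos5.5° = 45.8; c'Δl = 5.35; W sinα = 4.4
Slice 4: Δl = 1.4/cos12.2° = 1.432 m; N'_4 = 56·cos12.2° = 54.7; c'Δl = 5.87; W sinα = 11.8
Slice 5: Δl = 1.8/cos20.5° = 1.922 m; N'_5 = 69·cos20.5° = 64.6; c'Δl = 7.88; W sinα = 24.2
Slice 6: Δl = 2.4/cos32.1° = 2.833 m; N'_6 = 42·cos32.1° = 35.6; c'Δl = 11.62; W sinα = 22.3
Σc'Δl = 45.2 kN/m; ΣN' = 262.4 kN/m; ΣW sinα = 57.8 kN/m
Resisting = 45.2 + 262.4·tan27.0° = 45.2 + 133.7 = 178.9 kN/m
FS = 178.9 / 57.8 = 3.093

FS = 3.09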